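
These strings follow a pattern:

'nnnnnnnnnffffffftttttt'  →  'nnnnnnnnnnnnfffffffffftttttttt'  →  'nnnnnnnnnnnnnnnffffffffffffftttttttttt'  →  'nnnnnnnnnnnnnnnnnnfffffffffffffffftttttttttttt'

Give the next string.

nnnnnnnnnnnnnnnnnnnnnffffffffffffffffffftttttttttttttt

Each string has the form n^{3n} f^{3n-2} t^{2n}, where the shown terms are n = 3, 4, 5, 6.
Setting n = 7 gives 21, 19, 14 characters in each block.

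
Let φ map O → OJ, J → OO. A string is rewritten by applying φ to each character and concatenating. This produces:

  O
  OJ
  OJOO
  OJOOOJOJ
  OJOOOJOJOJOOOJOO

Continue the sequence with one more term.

OJOOOJOJOJOOOJOOOJOOOJOJOJOOOJOJ

Applying the rule to each of the 16 symbols of OJOOOJOJOJOOOJOO gives the pieces OJ OO OJ OJ OJ OO OJ OO OJ OO OJ OJ OJ OO OJ OJ, which concatenate to the answer.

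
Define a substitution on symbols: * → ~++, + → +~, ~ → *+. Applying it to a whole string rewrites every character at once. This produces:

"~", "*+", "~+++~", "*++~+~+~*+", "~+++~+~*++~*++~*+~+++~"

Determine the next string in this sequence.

φ(~+++~+~*++~*++~*+~+++~) expands symbol-by-symbol to *+ +~ +~ +~ *+ +~ *+ ~++ +~ +~ *+ ~++ +~ +~ *+ ~++ +~ *+ +~ +~ +~ *+; joining the 22 pieces gives the next term.

*++~+~+~*++~*+~+++~+~*+~+++~+~*+~+++~*++~+~+~*+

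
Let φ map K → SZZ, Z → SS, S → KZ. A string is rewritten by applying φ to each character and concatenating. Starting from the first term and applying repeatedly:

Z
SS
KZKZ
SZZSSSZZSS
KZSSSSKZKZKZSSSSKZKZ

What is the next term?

SZZSSKZKZKZKZSZZSSSZZSSSZZSSKZKZKZKZSZZSSSZZSS

φ(KZSSSSKZKZKZSSSSKZKZ) expands symbol-by-symbol to SZZ SS KZ KZ KZ KZ SZZ SS SZZ SS SZZ SS KZ KZ KZ KZ SZZ SS SZZ SS; joining the 20 pieces gives the next term.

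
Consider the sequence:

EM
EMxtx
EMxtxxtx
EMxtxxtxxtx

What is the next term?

Every step adds xtx to the end: s(k+1) = s(k)·xtx.
Applying this once more to EMxtxxtxxtx:

EMxtxxtxxtxxtx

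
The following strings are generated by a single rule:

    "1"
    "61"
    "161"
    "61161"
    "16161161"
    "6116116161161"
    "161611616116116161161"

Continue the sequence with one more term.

This is a Fibonacci-style word recurrence s(k) = s(k−2)·s(k−1): e.g. 1·61 = 161.
Continuing: 6116116161161 · 161611616116116161161 gives term 8.

6116116161161161611616116116161161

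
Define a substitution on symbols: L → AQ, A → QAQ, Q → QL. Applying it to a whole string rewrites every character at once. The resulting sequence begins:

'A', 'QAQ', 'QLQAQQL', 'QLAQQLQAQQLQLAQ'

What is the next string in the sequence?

Rewriting the 15 symbols of QLAQQLQAQQLQLAQ one by one yields QL AQ QAQ QL QL AQ QL QAQ QL QL AQ QL AQ QAQ QL; concatenated:

QLAQQAQQLQLAQQLQAQQLQLAQQLAQQAQQL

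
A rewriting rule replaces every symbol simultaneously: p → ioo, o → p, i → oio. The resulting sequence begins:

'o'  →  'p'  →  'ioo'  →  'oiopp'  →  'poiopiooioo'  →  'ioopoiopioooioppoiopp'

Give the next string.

Rewriting the 21 symbols of ioopoiopioooioppoiopp one by one yields oio p p ioo p oio p ioo oio p p p oio p ioo ioo p oio p ioo ioo; concatenated:

oioppioopoiopioooiopppoiopiooioopoiopiooioo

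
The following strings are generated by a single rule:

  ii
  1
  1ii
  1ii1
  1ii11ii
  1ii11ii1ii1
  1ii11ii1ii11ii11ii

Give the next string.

Each term (from the third on) is the previous term followed by the one before it: term 3 = 1·ii = 1ii.
Continuing: 1ii11ii1ii11ii11ii · 1ii11ii1ii1 gives term 8.

1ii11ii1ii11ii11ii1ii11ii1ii1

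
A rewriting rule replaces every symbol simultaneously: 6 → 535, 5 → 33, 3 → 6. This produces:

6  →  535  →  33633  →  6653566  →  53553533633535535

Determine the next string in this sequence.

336333363366535663363333633

φ(53553533633535535) expands symbol-by-symbol to 33 6 33 33 6 33 6 6 535 6 6 33 6 33 33 6 33; joining the 17 pieces gives the next term.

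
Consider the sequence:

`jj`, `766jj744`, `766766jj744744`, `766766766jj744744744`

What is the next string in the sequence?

Each term wraps the previous one in 766 on the left and 744 on the right.
One more step from 766766766jj744744744 gives the answer.

766766766766jj744744744744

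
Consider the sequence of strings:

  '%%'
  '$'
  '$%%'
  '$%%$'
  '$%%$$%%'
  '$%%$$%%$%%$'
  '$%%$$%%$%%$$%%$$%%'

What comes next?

From term 3 onward, concatenate the last term with the second-to-last: $·%% = $%%, $%%·$ = $%%$, …
The next term joins $%%$$%%$%%$$%%$$%% and $%%$$%%$%%$.

$%%$$%%$%%$$%%$$%%$%%$$%%$%%$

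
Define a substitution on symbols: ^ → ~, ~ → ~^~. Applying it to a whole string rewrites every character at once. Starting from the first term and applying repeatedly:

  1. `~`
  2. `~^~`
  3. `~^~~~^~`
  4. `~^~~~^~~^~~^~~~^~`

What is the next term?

~^~~~^~~^~~^~~~^~~^~~~^~~^~~~^~~^~~^~~~^~

φ(~^~~~^~~^~~^~~~^~) expands symbol-by-symbol to ~^~ ~ ~^~ ~^~ ~^~ ~ ~^~ ~^~ ~ ~^~ ~^~ ~ ~^~ ~^~ ~^~ ~ ~^~; joining the 17 pieces gives the next term.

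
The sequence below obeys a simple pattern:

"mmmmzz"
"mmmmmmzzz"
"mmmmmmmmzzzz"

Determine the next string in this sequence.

mmmmmmmmmmzzzzz

Term n consists of 2n m's, followed by n z's, where the shown terms are n = 2, 3, 4.
Setting n = 5 gives 10, 5 characters in each block.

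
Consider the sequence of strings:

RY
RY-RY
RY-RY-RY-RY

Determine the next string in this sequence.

RY-RY-RY-RY-RY-RY-RY-RY

s(k+1) = s(k)·-·s(k) — each term doubles the last with '-' between the halves.
So the next term is two copies of RY-RY-RY-RY with '-' between the halves.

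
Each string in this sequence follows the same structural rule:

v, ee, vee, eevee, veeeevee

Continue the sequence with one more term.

eeveeveeeevee

Each term (from the third on) is the two preceding terms concatenated in order: term 3 = v·ee = vee.
So term 6 is eevee·veeeevee.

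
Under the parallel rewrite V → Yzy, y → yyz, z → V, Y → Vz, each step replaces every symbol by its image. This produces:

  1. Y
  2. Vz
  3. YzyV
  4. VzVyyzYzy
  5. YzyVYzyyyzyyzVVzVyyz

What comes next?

VzVyyzYzyVzVyyzyyzyyzVyyzyyzVYzyYzyVYzyyyzyyzV

Applying the rule to each of the 20 symbols of YzyVYzyyyzyyzVVzVyyz gives the pieces Vz V yyz Yzy Vz V yyz yyz yyz V yyz yyz V Yzy Yzy V Yzy yyz yyz V, which concatenate to the answer.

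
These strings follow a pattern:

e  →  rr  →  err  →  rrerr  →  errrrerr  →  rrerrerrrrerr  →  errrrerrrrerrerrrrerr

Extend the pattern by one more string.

From term 3 onward, concatenate the second-to-last term with the last: e·rr = err, rr·err = rrerr, …
Continuing: rrerrerrrrerr · errrrerrrrerrerrrrerr gives term 8.

rrerrerrrrerrerrrrerrrrerrerrrrerr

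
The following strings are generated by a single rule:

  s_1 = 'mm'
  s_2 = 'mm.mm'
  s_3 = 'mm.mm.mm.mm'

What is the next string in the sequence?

s(k+1) = s(k)·.·s(k) — each term doubles the last with '.' between the halves.
Doubling mm.mm.mm.mm with '.' between the halves:

mm.mm.mm.mm.mm.mm.mm.mm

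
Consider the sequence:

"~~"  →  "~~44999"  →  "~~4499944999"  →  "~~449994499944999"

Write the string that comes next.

~~44999449994499944999

Each term is the previous one with 44999 appended.
So the next term is ~~449994499944999·44999.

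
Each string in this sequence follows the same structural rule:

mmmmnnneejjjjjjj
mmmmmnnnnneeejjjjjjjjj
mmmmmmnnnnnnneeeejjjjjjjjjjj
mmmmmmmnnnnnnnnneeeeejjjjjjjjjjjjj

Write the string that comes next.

Reading off run lengths: m runs 4, 5, 6, 7; n runs 3, 5, 7, 9; e runs 2, 3, 4, 5; j runs 7, 9, 11, 13 — each is linear in n, where the shown terms are n = 2, 3, 4, 5.
At n = 6 the blocks have lengths 8, 11, 6, 15.

mmmmmmmmnnnnnnnnnnneeeeeejjjjjjjjjjjjjjj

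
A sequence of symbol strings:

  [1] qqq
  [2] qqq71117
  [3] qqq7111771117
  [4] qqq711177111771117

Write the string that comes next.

Each term is the previous one with 71117 appended.
Applying this once more to qqq711177111771117:

qqq71117711177111771117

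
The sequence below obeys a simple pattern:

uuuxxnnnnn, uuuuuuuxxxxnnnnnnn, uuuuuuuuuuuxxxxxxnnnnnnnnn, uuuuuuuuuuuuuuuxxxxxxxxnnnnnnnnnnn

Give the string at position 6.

uuuuuuuuuuuuuuuuuuuuuuuxxxxxxxxxxxxnnnnnnnnnnnnnnn

Each string has the form u^{4n-1} x^{2n} n^{2n+3} (n = 1, 2, …).
For term 6, n = 6, so the run lengths are 23, 12, 15.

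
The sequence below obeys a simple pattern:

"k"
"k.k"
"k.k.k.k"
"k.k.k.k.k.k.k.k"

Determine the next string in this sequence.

k.k.k.k.k.k.k.k.k.k.k.k.k.k.k.k

Each string is two copies of the previous one joined by '.'.
So the next term is two copies of k.k.k.k.k.k.k.k with '.' between the halves.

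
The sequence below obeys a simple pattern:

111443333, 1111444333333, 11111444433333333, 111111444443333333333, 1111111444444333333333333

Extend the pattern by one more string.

11111111444444433333333333333

Reading off run lengths: 1 runs 3, 4, 5, 6, 7; 4 runs 2, 3, 4, 5, 6; 3 runs 4, 6, 8, 10, 12 — each is linear in n, where the shown terms are n = 2, 3, 4, 5, 6.
Setting n = 7 gives 8, 7, 14 characters in each block.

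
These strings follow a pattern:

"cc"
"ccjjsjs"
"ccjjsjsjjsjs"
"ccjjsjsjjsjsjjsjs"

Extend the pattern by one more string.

ccjjsjsjjsjsjjsjsjjsjs

Each term is the previous one with jjsjs appended.
One more step from ccjjsjsjjsjsjjsjs gives the answer.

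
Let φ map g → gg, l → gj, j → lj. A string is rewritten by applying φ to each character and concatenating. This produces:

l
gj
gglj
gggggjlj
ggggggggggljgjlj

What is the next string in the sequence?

Rewriting the 16 symbols of ggggggggggljgjlj one by one yields gg gg gg gg gg gg gg gg gg gg gj lj gg lj gj lj; concatenated:

gggggggggggggggggggggjljggljgjlj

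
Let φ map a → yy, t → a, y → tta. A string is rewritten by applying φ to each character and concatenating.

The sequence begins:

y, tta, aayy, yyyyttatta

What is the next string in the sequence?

ttattattattaaayyaayy

Rewriting each symbol of yyyyttatta: y→tta, y→tta, y→tta, y→tta, t→a, t→a, a→yy, t→a, t→a, a→yy, which concatenates to tta tta tta tta a a yy a a yy.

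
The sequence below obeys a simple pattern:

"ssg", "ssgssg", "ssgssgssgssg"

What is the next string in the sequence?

ssgssgssgssgssgssgssgssg

s(k+1) = s(k)·s(k) — each term doubles the last.
One more doubling of ssgssgssgssg gives the answer.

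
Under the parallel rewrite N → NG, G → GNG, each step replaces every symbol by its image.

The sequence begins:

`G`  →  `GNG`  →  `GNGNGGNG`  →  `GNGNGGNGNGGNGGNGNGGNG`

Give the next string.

Replace each of the 21 characters of GNGNGGNGNGGNGGNGNGGNG in place — GNG NG GNG NG GNG GNG NG GNG NG GNG GNG NG GNG GNG NG GNG NG GNG GNG NG GNG — and concatenate.

GNGNGGNGNGGNGGNGNGGNGNGGNGGNGNGGNGGNGNGGNGNGGNGGNGNGGNG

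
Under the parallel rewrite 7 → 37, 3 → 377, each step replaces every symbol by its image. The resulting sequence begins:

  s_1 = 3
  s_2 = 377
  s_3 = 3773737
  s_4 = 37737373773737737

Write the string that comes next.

Rewriting the 17 symbols of 37737373773737737 one by one yields 377 37 37 377 37 377 37 377 37 37 377 37 377 37 37 377 37; concatenated:

37737373773737737377373737737377373737737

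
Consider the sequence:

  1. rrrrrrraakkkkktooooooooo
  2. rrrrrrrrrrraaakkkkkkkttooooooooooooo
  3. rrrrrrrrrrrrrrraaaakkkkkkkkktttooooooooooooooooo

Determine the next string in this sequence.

rrrrrrrrrrrrrrrrrrraaaaakkkkkkkkkkkttttooooooooooooooooooooo

Each string has the form r^{4n-1} a^{n} k^{2n+1} t^{n-1} o^{4n+1}, where the shown terms are n = 2, 3, 4.
Setting n = 5 gives 19, 5, 11, 4, 21 characters in each block.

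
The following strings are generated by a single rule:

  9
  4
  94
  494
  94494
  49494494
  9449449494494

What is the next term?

494944949449449494494

Each term (from the third on) is the two preceding terms concatenated in order: term 3 = 9·4 = 94.
The next term joins 49494494 and 9449449494494.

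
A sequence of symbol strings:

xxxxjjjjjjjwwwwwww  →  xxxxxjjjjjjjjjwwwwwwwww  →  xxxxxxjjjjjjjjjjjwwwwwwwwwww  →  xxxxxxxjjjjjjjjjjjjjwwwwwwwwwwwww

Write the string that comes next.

Each string has the form x^{n+1} j^{2n+1} w^{2n+1}, where the shown terms are n = 3, 4, 5, 6.
For the next term, n = 7, so the run lengths are 8, 15, 15.

xxxxxxxxjjjjjjjjjjjjjjjwwwwwwwwwwwwwww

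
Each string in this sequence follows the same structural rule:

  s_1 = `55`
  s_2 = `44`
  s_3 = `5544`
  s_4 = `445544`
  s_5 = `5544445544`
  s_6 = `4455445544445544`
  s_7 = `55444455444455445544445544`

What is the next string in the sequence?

Each term (from the third on) is the two preceding terms concatenated in order: term 3 = 55·44 = 5544.
Continuing: 4455445544445544 · 55444455444455445544445544 gives term 8.

445544554444554455444455444455445544445544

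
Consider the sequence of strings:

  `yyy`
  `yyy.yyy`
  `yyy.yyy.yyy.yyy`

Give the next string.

Each string is two copies of the previous one joined by '.'.
So the next term is two copies of yyy.yyy.yyy.yyy with '.' between the halves.

yyy.yyy.yyy.yyy.yyy.yyy.yyy.yyy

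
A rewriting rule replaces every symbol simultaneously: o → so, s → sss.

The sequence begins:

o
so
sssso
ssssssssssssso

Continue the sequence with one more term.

sssssssssssssssssssssssssssssssssssssssso

Applying the rule to each of the 14 symbols of ssssssssssssso gives the pieces sss sss sss sss sss sss sss sss sss sss sss sss sss so, which concatenate to the answer.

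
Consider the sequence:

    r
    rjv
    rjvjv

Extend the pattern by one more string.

The strings grow by a fixed suffix jv each time.
Applying this once more to rjvjv:

rjvjvjv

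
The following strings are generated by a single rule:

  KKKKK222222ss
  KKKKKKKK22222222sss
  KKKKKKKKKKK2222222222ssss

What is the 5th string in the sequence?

KKKKKKKKKKKKKKKKK22222222222222ssssss

The n-th term is 3n-1 K's then 2n+2 2's then n s's, where the shown terms are n = 2, 3, 4.
At n = 6 the blocks have lengths 17, 14, 6.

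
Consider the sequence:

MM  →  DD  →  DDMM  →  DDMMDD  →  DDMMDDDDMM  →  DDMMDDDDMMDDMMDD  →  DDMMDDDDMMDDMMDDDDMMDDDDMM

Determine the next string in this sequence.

DDMMDDDDMMDDMMDDDDMMDDDDMMDDMMDDDDMMDDMMDD

Each term (from the third on) is the previous term followed by the one before it: term 3 = DD·MM = DDMM.
So term 8 is DDMMDDDDMMDDMMDDDDMMDDDDMM·DDMMDDDDMMDDMMDD.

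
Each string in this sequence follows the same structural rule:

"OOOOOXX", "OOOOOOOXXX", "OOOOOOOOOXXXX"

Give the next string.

OOOOOOOOOOOXXXXX

Reading off run lengths: O runs 5, 7, 9; X runs 2, 3, 4 — each is linear in n, where the shown terms are n = 3, 4, 5.
Setting n = 6 gives 11, 5 characters in each block.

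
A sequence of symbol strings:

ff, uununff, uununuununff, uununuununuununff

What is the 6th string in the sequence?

Every step adds uunun at the front: s(k+1) = uunun·s(k).
From uununuununuununff, 2 further steps: uununuununuununff → uununuununuununuununff → (answer).

uununuununuununuununuununff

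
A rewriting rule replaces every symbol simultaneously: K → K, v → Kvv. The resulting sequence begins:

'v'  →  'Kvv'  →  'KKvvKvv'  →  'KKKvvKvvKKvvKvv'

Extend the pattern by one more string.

φ(KKKvvKvvKKvvKvv) expands symbol-by-symbol to K K K Kvv Kvv K Kvv Kvv K K Kvv Kvv K Kvv Kvv; joining the 15 pieces gives the next term.

KKKKvvKvvKKvvKvvKKKvvKvvKKvvKvv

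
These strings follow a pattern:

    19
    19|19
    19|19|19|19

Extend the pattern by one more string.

Every step duplicates the string with '|' between the halves.
One more doubling of 19|19|19|19 gives the answer.

19|19|19|19|19|19|19|19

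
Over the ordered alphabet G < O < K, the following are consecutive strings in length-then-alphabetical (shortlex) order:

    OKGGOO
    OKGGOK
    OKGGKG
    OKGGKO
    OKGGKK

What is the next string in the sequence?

OKGOGG

Find the rightmost character of OKGGKK below K, bump it to the next letter, and reset everything to its right to G.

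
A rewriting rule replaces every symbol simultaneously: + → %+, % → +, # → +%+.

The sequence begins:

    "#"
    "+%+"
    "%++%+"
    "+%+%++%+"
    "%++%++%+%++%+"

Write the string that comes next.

+%+%++%+%++%++%+%++%+

φ(%++%++%+%++%+) expands symbol-by-symbol to + %+ %+ + %+ %+ + %+ + %+ %+ + %+; joining the 13 pieces gives the next term.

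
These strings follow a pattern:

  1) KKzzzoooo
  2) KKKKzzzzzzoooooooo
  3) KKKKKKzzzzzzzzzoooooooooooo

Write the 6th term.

KKKKKKKKKKKKzzzzzzzzzzzzzzzzzzoooooooooooooooooooooooo

Each string has the form K^{2n} z^{3n} o^{4n} (n = 1, 2, …).
Setting n = 6 gives 12, 18, 24 characters in each block.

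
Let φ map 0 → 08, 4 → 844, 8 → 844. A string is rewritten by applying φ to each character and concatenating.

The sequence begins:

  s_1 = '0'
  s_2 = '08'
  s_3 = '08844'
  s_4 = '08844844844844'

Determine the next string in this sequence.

08844844844844844844844844844844844844844

Replace each of the 14 characters of 08844844844844 in place — 08 844 844 844 844 844 844 844 844 844 844 844 844 844 — and concatenate.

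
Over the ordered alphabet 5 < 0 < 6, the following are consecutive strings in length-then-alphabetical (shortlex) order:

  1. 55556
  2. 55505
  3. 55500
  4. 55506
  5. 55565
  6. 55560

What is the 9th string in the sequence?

Stepping forward 3 times from 55560: 55560 → 55566 → 55055, then the target.

55050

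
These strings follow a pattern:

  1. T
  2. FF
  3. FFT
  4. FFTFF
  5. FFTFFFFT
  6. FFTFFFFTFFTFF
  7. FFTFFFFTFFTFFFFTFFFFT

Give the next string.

Each term (from the third on) is the previous term followed by the one before it: term 3 = FF·T = FFT.
The next term joins FFTFFFFTFFTFFFFTFFFFT and FFTFFFFTFFTFF.

FFTFFFFTFFTFFFFTFFFFTFFTFFFFTFFTFF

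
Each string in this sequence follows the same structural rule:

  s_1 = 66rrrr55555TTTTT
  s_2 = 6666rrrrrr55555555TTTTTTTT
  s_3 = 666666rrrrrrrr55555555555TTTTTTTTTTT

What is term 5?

Each string has the form 6^{2n-2} r^{2n} 5^{3n-1} T^{3n-1}, where the shown terms are n = 2, 3, 4.
At n = 6 the blocks have lengths 10, 12, 17, 17.

6666666666rrrrrrrrrrrr55555555555555555TTTTTTTTTTTTTTTTT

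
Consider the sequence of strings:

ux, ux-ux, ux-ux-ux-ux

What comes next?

Every step duplicates the string with '-' between the halves.
Doubling ux-ux-ux-ux with '-' between the halves:

ux-ux-ux-ux-ux-ux-ux-ux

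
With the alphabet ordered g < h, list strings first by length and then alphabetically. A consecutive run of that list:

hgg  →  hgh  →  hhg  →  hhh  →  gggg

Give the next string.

gggh

The successor of gggg increments the rightmost position that isn't already h and resets every position after it to g.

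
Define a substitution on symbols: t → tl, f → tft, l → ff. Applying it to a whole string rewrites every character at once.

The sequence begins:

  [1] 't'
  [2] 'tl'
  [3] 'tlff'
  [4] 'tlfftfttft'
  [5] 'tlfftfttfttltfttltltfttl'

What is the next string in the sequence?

Applying the rule to each of the 24 symbols of tlfftfttfttltfttltltfttl gives the pieces tl ff tft tft tl tft tl tl tft tl tl ff tl tft tl tl ff tl ff tl tft tl tl ff, which concatenate to the answer.

tlfftfttfttltfttltltfttltlfftltfttltlfftlfftltfttltlff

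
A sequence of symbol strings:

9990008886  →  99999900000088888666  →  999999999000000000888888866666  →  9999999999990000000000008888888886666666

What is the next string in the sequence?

99999999999999900000000000000088888888888666666666

Each string has the form 9^{3n} 0^{3n} 8^{2n+1} 6^{2n-1} (n = 1, 2, …).
At n = 5 the blocks have lengths 15, 15, 11, 9.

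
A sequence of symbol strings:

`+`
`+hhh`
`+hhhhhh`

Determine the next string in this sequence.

The strings grow by a fixed suffix hhh each time.
One more step from +hhhhhh gives the answer.

+hhhhhhhhh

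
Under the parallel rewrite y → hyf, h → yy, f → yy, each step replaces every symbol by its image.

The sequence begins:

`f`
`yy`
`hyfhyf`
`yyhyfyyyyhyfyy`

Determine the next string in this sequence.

Applying the rule to each of the 14 symbols of yyhyfyyyyhyfyy gives the pieces hyf hyf yy hyf yy hyf hyf hyf hyf yy hyf yy hyf hyf, which concatenate to the answer.

hyfhyfyyhyfyyhyfhyfhyfhyfyyhyfyyhyfhyf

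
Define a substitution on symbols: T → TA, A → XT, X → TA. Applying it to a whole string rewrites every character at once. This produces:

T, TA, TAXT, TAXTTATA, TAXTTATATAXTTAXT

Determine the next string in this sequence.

Rewriting the 16 symbols of TAXTTATATAXTTAXT one by one yields TA XT TA TA TA XT TA XT TA XT TA TA TA XT TA TA; concatenated:

TAXTTATATAXTTAXTTAXTTATATAXTTATA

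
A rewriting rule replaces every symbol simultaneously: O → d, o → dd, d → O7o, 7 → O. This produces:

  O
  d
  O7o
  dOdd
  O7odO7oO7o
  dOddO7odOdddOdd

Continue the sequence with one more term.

Rewriting the 15 symbols of dOddO7odOdddOdd one by one yields O7o d O7o O7o d O dd O7o d O7o O7o O7o d O7o O7o; concatenated:

O7odO7oO7odOddO7odO7oO7oO7odO7oO7o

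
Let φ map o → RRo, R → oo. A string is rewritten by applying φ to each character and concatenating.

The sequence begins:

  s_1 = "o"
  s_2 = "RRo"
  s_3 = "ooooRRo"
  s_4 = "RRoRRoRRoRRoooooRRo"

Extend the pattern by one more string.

Replace each of the 19 characters of RRoRRoRRoRRoooooRRo in place — oo oo RRo oo oo RRo oo oo RRo oo oo RRo RRo RRo RRo RRo oo oo RRo — and concatenate.

ooooRRoooooRRoooooRRoooooRRoRRoRRoRRoRRoooooRRo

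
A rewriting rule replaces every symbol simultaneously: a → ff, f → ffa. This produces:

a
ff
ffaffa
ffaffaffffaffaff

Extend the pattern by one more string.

φ(ffaffaffffaffaff) expands symbol-by-symbol to ffa ffa ff ffa ffa ff ffa ffa ffa ffa ff ffa ffa ff ffa ffa; joining the 16 pieces gives the next term.

ffaffaffffaffaffffaffaffaffaffffaffaffffaffa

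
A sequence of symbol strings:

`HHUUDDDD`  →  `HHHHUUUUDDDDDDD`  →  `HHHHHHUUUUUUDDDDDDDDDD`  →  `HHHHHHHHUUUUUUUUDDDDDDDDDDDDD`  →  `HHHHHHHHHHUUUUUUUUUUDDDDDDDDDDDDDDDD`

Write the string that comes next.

Reading off run lengths: H runs 2, 4, 6, 8, 10; U runs 2, 4, 6, 8, 10; D runs 4, 7, 10, 13, 16 — each is linear in n (n = 1, 2, …).
For the next term, n = 6, so the run lengths are 12, 12, 19.

HHHHHHHHHHHHUUUUUUUUUUUUDDDDDDDDDDDDDDDDDDD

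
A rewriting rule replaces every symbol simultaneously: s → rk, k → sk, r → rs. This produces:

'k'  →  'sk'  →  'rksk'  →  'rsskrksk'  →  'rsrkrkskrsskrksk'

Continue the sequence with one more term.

φ(rsrkrkskrsskrksk) expands symbol-by-symbol to rs rk rs sk rs sk rk sk rs rk rk sk rs sk rk sk; joining the 16 pieces gives the next term.

rsrkrsskrsskrkskrsrkrkskrsskrksk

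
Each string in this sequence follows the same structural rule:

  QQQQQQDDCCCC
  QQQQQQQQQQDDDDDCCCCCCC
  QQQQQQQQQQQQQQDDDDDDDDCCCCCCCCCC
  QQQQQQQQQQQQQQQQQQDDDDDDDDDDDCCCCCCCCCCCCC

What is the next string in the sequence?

QQQQQQQQQQQQQQQQQQQQQQDDDDDDDDDDDDDDCCCCCCCCCCCCCCCC

Term n consists of 4n+2 Q's, followed by 3n-1 D's, followed by 3n+1 C's (n = 1, 2, …).
For the next term, n = 5, so the run lengths are 22, 14, 16.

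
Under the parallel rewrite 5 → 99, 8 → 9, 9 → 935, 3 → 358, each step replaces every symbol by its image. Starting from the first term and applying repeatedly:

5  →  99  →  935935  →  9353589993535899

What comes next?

9353589935899993593593535899358999935935

Replace each of the 16 characters of 9353589993535899 in place — 935 358 99 358 99 9 935 935 935 358 99 358 99 9 935 935 — and concatenate.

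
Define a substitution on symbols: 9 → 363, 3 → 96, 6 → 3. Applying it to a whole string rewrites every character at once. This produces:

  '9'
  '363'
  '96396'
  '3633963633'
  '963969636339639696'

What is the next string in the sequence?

Applying the rule to each of the 18 symbols of 963969636339639696 gives the pieces 363 3 96 363 3 363 3 96 3 96 96 363 3 96 363 3 363 3, which concatenate to the answer.

36339636333633963969636339636333633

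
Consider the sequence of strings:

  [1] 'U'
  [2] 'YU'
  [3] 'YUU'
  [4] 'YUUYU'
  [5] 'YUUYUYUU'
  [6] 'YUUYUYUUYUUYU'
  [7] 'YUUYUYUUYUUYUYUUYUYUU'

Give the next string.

YUUYUYUUYUUYUYUUYUYUUYUUYUYUUYUUYU

This is a Fibonacci-style word recurrence s(k) = s(k−1)·s(k−2): e.g. YU·U = YUU.
The next term joins YUUYUYUUYUUYUYUUYUYUU and YUUYUYUUYUUYU.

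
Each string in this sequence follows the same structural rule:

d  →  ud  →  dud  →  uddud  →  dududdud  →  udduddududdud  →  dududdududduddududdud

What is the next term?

udduddududduddududdududduddududdud

This is a Fibonacci-style word recurrence s(k) = s(k−2)·s(k−1): e.g. d·ud = dud.
The next term joins udduddududdud and dududdududduddududdud.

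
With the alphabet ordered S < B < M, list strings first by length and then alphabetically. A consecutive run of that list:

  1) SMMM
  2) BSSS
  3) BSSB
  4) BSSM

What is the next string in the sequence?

BSBS

The successor of BSSM increments the rightmost position that isn't already M and resets every position after it to S.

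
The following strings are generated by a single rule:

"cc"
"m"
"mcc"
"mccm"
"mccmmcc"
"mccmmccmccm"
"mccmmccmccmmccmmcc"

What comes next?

From term 3 onward, concatenate the last term with the second-to-last: m·cc = mcc, mcc·m = mccm, …
The next term joins mccmmccmccmmccmmcc and mccmmccmccm.

mccmmccmccmmccmmccmccmmccmccm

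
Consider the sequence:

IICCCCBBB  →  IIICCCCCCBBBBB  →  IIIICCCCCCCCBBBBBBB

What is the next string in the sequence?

The n-th term is n I's then 2n C's then 2n-1 B's, where the shown terms are n = 2, 3, 4.
For the next term, n = 5, so the run lengths are 5, 10, 9.

IIIIICCCCCCCCCCBBBBBBBBB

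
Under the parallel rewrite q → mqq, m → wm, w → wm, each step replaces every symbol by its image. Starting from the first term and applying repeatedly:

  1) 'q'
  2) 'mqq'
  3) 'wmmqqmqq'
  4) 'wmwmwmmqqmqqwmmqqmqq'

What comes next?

Rewriting the 20 symbols of wmwmwmmqqmqqwmmqqmqq one by one yields wm wm wm wm wm wm wm mqq mqq wm mqq mqq wm wm wm mqq mqq wm mqq mqq; concatenated:

wmwmwmwmwmwmwmmqqmqqwmmqqmqqwmwmwmmqqmqqwmmqqmqq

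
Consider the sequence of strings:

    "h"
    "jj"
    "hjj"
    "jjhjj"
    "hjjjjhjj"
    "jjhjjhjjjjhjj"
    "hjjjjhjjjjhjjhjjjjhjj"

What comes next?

jjhjjhjjjjhjjhjjjjhjjjjhjjhjjjjhjj

Each term (from the third on) is the two preceding terms concatenated in order: term 3 = h·jj = hjj.
Continuing: jjhjjhjjjjhjj · hjjjjhjjjjhjjhjjjjhjj gives term 8.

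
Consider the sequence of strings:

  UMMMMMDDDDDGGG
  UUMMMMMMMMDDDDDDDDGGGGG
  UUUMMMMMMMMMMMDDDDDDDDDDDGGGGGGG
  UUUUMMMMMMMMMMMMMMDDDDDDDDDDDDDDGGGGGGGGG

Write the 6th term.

The n-th term is n U's then 3n+2 M's then 3n+2 D's then 2n+1 G's (n = 1, 2, …).
Setting n = 6 gives 6, 20, 20, 13 characters in each block.

UUUUUUMMMMMMMMMMMMMMMMMMMMDDDDDDDDDDDDDDDDDDDDGGGGGGGGGGGGG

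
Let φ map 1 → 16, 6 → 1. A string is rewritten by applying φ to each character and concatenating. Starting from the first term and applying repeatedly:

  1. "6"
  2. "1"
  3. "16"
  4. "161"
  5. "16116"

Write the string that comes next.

16116161

Expanding 16116: 1→16, 6→1, 1→16, 1→16, 6→1. Concatenated: 16 1 16 16 1.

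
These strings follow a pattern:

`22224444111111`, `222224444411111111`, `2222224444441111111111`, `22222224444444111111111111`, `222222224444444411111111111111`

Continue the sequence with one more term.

The n-th term is n+1 2's then n+1 4's then 2n 1's, where the shown terms are n = 3, 4, 5, 6, 7.
Setting n = 8 gives 9, 9, 16 characters in each block.

2222222224444444441111111111111111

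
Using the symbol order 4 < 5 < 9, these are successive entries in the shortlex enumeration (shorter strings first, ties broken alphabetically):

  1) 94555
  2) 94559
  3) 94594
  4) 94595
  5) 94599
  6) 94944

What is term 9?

Continuing the enumeration 3 steps past 94944: 94944 → 94945 → 94949 → (answer).

94954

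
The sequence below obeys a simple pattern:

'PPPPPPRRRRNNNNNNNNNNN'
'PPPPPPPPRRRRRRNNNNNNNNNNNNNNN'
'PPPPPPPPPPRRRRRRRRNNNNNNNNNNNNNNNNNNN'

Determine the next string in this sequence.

Reading off run lengths: P runs 6, 8, 10; R runs 4, 6, 8; N runs 11, 15, 19 — each is linear in n, where the shown terms are n = 3, 4, 5.
At n = 6 the blocks have lengths 12, 10, 23.

PPPPPPPPPPPPRRRRRRRRRRNNNNNNNNNNNNNNNNNNNNNNN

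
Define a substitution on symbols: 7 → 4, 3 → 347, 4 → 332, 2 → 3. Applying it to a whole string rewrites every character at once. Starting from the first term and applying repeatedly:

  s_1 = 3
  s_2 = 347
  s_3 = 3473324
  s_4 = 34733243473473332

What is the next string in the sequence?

34733243473473332347332434733243473473473

φ(34733243473473332) expands symbol-by-symbol to 347 332 4 347 347 3 332 347 332 4 347 332 4 347 347 347 3; joining the 17 pieces gives the next term.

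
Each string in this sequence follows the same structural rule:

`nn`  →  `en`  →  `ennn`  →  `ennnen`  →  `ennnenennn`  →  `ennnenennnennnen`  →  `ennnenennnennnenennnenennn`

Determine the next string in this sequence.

ennnenennnennnenennnenennnennnenennnennnen

This is a Fibonacci-style word recurrence s(k) = s(k−1)·s(k−2): e.g. en·nn = ennn.
The next term joins ennnenennnennnenennnenennn and ennnenennnennnen.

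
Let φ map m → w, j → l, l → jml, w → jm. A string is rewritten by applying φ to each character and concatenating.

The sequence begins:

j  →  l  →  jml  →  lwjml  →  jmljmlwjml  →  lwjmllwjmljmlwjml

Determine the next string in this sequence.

Rewriting the 17 symbols of lwjmllwjmljmlwjml one by one yields jml jm l w jml jml jm l w jml l w jml jm l w jml; concatenated:

jmljmlwjmljmljmlwjmllwjmljmlwjml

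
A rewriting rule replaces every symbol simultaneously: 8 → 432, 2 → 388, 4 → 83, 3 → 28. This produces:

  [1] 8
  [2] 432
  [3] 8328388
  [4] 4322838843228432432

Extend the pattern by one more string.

Rewriting the 19 symbols of 4322838843228432432 one by one yields 83 28 388 388 432 28 432 432 83 28 388 388 432 83 28 388 83 28 388; concatenated:

832838838843228432432832838838843283283888328388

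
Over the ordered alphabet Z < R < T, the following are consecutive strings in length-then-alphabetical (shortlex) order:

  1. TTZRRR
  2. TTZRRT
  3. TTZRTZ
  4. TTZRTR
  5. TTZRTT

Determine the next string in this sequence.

Find the rightmost character of TTZRTT below T, bump it to the next letter, and reset everything to its right to Z.

TTZTZZ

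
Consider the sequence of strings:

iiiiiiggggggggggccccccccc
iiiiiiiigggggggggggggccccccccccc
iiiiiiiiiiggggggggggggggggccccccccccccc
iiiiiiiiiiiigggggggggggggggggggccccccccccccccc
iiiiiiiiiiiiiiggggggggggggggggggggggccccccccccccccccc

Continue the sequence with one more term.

iiiiiiiiiiiiiiiigggggggggggggggggggggggggccccccccccccccccccc

Term n consists of 2n i's, followed by 3n+1 g's, followed by 2n+3 c's, where the shown terms are n = 3, 4, 5, 6, 7.
At n = 8 the blocks have lengths 16, 25, 19.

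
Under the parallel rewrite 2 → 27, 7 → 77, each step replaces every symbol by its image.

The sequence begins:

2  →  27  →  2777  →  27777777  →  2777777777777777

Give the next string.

Rewriting the 16 symbols of 2777777777777777 one by one yields 27 77 77 77 77 77 77 77 77 77 77 77 77 77 77 77; concatenated:

27777777777777777777777777777777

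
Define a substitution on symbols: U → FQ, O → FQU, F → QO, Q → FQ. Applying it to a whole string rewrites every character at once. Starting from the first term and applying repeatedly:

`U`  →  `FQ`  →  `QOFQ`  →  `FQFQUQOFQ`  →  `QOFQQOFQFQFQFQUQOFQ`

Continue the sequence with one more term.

φ(QOFQQOFQFQFQFQUQOFQ) expands symbol-by-symbol to FQ FQU QO FQ FQ FQU QO FQ QO FQ QO FQ QO FQ FQ FQ FQU QO FQ; joining the 19 pieces gives the next term.

FQFQUQOFQFQFQUQOFQQOFQQOFQQOFQFQFQFQUQOFQ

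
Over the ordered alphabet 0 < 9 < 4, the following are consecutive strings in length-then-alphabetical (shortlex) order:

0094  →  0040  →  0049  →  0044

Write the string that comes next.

0900

Find the rightmost character of 0044 below 4, bump it to the next letter, and reset everything to its right to 0.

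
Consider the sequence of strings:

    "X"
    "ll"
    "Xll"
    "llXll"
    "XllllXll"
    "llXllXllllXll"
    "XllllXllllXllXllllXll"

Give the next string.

llXllXllllXllXllllXllllXllXllllXll

Each term (from the third on) is the two preceding terms concatenated in order: term 3 = X·ll = Xll.
Continuing: llXllXllllXll · XllllXllllXllXllllXll gives term 8.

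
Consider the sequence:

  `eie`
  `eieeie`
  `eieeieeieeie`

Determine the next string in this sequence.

eieeieeieeieeieeieeieeie

Every step duplicates the string.
One more doubling of eieeieeieeie gives the answer.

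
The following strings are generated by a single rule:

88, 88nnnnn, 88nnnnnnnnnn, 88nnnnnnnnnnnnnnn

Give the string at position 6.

The strings grow by a fixed suffix nnnnn each time.
From 88nnnnnnnnnnnnnnn, 2 further steps: 88nnnnnnnnnnnnnnn → 88nnnnnnnnnnnnnnnnnnnn → (answer).

88nnnnnnnnnnnnnnnnnnnnnnnnn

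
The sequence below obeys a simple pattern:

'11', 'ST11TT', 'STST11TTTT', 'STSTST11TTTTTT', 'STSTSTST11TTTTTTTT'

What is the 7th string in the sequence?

STSTSTSTSTST11TTTTTTTTTTTT

Each term wraps the previous one in ST on the left and TT on the right.
From STSTSTST11TTTTTTTT, 2 further steps: STSTSTST11TTTTTTTT → STSTSTSTST11TTTTTTTTTT → (answer).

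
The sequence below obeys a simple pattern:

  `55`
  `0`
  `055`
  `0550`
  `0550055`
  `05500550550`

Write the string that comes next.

From term 3 onward, concatenate the last term with the second-to-last: 0·55 = 055, 055·0 = 0550, …
The next term joins 05500550550 and 0550055.

055005505500550055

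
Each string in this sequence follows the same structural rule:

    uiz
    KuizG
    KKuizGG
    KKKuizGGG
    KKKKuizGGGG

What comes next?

KKKKKuizGGGGG

s(k+1) = K·s(k)·G, so each term gains K as a prefix and G as a suffix.
One more step from KKKKuizGGGG gives the answer.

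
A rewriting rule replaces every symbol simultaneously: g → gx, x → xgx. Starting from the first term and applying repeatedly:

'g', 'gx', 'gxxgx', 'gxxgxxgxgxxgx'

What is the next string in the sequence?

Rewriting the 13 symbols of gxxgxxgxgxxgx one by one yields gx xgx xgx gx xgx xgx gx xgx gx xgx xgx gx xgx; concatenated:

gxxgxxgxgxxgxxgxgxxgxgxxgxxgxgxxgx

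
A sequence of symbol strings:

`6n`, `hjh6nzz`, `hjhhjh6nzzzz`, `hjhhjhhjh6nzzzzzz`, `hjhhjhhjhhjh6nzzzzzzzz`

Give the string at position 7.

s(k+1) = hjh·s(k)·zz, so each term gains hjh as a prefix and zz as a suffix.
From hjhhjhhjhhjh6nzzzzzzzz, 2 further steps: hjhhjhhjhhjh6nzzzzzzzz → hjhhjhhjhhjhhjh6nzzzzzzzzzz → (answer).

hjhhjhhjhhjhhjhhjh6nzzzzzzzzzzzz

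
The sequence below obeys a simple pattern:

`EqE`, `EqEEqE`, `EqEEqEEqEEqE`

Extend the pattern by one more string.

s(k+1) = s(k)·s(k) — each term doubles the last.
Doubling EqEEqEEqEEqE:

EqEEqEEqEEqEEqEEqEEqEEqE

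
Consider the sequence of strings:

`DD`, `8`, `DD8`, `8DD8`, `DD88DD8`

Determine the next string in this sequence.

8DD8DD88DD8

From term 3 onward, concatenate the second-to-last term with the last: DD·8 = DD8, 8·DD8 = 8DD8, …
So term 6 is 8DD8·DD88DD8.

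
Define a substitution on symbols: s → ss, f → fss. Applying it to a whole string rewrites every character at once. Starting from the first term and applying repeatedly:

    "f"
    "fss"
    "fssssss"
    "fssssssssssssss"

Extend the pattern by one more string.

Replace each of the 15 characters of fssssssssssssss in place — fss ss ss ss ss ss ss ss ss ss ss ss ss ss ss — and concatenate.

fssssssssssssssssssssssssssssss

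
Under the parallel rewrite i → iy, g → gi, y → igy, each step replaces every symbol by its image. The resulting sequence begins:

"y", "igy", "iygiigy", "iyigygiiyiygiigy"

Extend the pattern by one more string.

Rewriting the 16 symbols of iyigygiiyiygiigy one by one yields iy igy iy gi igy gi iy iy igy iy igy gi iy iy gi igy; concatenated:

iyigyiygiigygiiyiyigyiyigygiiyiygiigy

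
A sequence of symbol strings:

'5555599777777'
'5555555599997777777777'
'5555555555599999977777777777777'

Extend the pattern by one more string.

Reading off run lengths: 5 runs 5, 8, 11; 9 runs 2, 4, 6; 7 runs 6, 10, 14 — each is linear in n, where the shown terms are n = 2, 3, 4.
Setting n = 5 gives 14, 8, 18 characters in each block.

5555555555555599999999777777777777777777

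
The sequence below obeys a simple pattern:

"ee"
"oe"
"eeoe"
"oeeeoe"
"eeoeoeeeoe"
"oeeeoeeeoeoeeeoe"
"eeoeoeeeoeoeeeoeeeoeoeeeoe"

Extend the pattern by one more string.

This is a Fibonacci-style word recurrence s(k) = s(k−2)·s(k−1): e.g. ee·oe = eeoe.
The next term joins oeeeoeeeoeoeeeoe and eeoeoeeeoeoeeeoeeeoeoeeeoe.

oeeeoeeeoeoeeeoeeeoeoeeeoeoeeeoeeeoeoeeeoe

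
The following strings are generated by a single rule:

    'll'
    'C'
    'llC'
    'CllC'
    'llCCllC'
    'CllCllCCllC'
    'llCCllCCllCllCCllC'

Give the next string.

CllCllCCllCllCCllCCllCllCCllC

From term 3 onward, concatenate the second-to-last term with the last: ll·C = llC, C·llC = CllC, …
Continuing: CllCllCCllC · llCCllCCllCllCCllC gives term 8.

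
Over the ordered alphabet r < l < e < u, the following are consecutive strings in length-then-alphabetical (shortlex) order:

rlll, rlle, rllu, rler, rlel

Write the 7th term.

Stepping forward 2 times from rlel: rlel → rlee, then the target.

rleu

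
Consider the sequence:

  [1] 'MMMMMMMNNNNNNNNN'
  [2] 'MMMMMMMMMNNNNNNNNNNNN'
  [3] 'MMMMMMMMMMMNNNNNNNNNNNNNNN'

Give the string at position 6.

Each string has the form M^{2n+1} N^{3n}, where the shown terms are n = 3, 4, 5.
At n = 8 the blocks have lengths 17, 24.

MMMMMMMMMMMMMMMMMNNNNNNNNNNNNNNNNNNNNNNNN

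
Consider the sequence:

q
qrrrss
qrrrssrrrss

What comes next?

Every step adds rrrss to the end: s(k+1) = s(k)·rrrss.
One more step from qrrrssrrrss gives the answer.

qrrrssrrrssrrrss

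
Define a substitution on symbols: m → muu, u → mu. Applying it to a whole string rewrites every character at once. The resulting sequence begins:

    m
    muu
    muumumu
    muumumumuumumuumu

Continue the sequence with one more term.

muumumumuumumuumumuumumumuumumuumumumuumu

Replace each of the 17 characters of muumumumuumumuumu in place — muu mu mu muu mu muu mu muu mu mu muu mu muu mu mu muu mu — and concatenate.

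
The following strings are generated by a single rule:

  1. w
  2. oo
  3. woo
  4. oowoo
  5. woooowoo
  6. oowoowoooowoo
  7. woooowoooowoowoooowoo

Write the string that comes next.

Each term (from the third on) is the two preceding terms concatenated in order: term 3 = w·oo = woo.
So term 8 is oowoowoooowoo·woooowoooowoowoooowoo.

oowoowoooowoowoooowoooowoowoooowoo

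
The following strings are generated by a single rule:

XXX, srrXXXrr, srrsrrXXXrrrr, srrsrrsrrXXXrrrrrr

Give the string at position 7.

srrsrrsrrsrrsrrsrrXXXrrrrrrrrrrrr

Each term wraps the previous one in srr on the left and rr on the right.
From srrsrrsrrXXXrrrrrr, 3 further steps: srrsrrsrrXXXrrrrrr → srrsrrsrrsrrXXXrrrrrrrr → srrsrrsrrsrrsrrXXXrrrrrrrrrr → (answer).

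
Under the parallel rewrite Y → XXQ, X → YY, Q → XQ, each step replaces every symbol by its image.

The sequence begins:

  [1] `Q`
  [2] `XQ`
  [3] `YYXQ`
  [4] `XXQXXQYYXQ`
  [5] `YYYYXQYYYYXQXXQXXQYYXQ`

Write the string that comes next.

Rewriting the 22 symbols of YYYYXQYYYYXQXXQXXQYYXQ one by one yields XXQ XXQ XXQ XXQ YY XQ XXQ XXQ XXQ XXQ YY XQ YY YY XQ YY YY XQ XXQ XXQ YY XQ; concatenated:

XXQXXQXXQXXQYYXQXXQXXQXXQXXQYYXQYYYYXQYYYYXQXXQXXQYYXQ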